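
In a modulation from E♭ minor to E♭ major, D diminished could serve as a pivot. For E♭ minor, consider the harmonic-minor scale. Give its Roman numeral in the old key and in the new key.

The scale of E♭ minor (harmonic minor) is E♭ F G♭ A♭ B♭ C♭ D; D is degree 7, and the triad built there (D-F-A♭) is diminished, so it is vii°.
The scale of E♭ major is E♭ F G A♭ B♭ C D; D is degree 7, and the triad built there (D-F-A♭) is diminished, so it is vii°.

vii° in E♭ minor; vii° in E♭ major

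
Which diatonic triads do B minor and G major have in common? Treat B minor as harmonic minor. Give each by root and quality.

Triads in B minor (harmonic minor): B minor (i), C♯ diminished (ii°), D augmented (III+), E minor (iv), F♯ major (V), G major (VI), A♯ diminished (vii°).
Triads in G major: G major (I), A minor (ii), B minor (iii), C major (IV), D major (V), E minor (vi), F♯ diminished (vii°).
Shared triads with their functions: B minor (i in B minor, iii in G major); E minor (iv in B minor, vi in G major); G major (VI in B minor, I in G major).

Bm, Em, G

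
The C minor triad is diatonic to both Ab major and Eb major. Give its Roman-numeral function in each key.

iii in Ab major; vi in Eb major

The scale of Ab major is Ab Bb C Db Eb F G; C is degree 3, and the triad built there (C-Eb-G) is minor, so it is iii.
The scale of Eb major is Eb F G Ab Bb C D; C is degree 6, and the triad built there (C-Eb-G) is minor, so it is vi.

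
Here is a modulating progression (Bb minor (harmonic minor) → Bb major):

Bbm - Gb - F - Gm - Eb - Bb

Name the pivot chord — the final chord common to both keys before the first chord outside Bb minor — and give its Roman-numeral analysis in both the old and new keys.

F — V in Bb minor, V in Bb major

Chords diatonic to Bb minor: Bbm, Cdim, Dbaug, Ebm, F, Gb, Adim.
Reading the progression, the first chord not in that set is Gm, so the modulation leaves Bb minor there.
The chord immediately before Gm is F, which is diatonic to both keys: V in Bb minor and V in Bb major.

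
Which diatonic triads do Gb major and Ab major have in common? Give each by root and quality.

Triads in Gb major: Gb (I), Abm (ii), Bbm (iii), Cb (IV), Db (V), Ebm (vi), Fdim (vii°).
Triads in Ab major: Ab (I), Bbm (ii), Cm (iii), Db (IV), Eb (V), Fm (vi), Gdim (vii°).
Shared triads with their functions: Bbm (iii in Gb major, ii in Ab major); Db (V in Gb major, IV in Ab major).

Bbm, Db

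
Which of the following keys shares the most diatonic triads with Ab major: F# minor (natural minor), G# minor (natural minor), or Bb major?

Bb major

Triads of Ab major: Ab (I), Bbm (ii), Cm (iii), Db (IV), Eb (V), Fm (vi), Gdim (vii°).
F# minor (natural minor) shares 0: none.
G# minor (natural minor) shares 0: none.
Bb major shares 2: Cm, Eb.
The most common triads (2) are shared with Bb major.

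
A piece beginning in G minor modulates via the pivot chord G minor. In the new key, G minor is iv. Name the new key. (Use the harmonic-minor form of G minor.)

D minor

The numeral iv denotes a minor triad on scale degree 4. With G on degree 4, the tonic of the new key is D.
Degree 4 carries a minor triad in minor keys, so the destination is D minor.
Check: the diatonic triads of D minor (natural minor) are Dm (i), Edim (ii°), F (III), Gm (iv), Am (v), Bb (VI), C (VII) — G minor is indeed iv.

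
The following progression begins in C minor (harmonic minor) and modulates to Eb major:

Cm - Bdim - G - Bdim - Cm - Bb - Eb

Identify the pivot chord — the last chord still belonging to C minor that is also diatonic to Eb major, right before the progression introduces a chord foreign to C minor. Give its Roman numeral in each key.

Cm — i in C minor, vi in Eb major

Chords diatonic to C minor: Cm, Ddim, Ebaug, Fm, G, Ab, Bdim.
Reading the progression, the first chord not in that set is Bb, so the modulation leaves C minor there.
The chord immediately before Bb is Cm, which is diatonic to both keys: i in C minor and vi in Eb major.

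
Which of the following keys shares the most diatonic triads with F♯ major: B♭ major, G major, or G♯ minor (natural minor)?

G♯ minor

Triads of F♯ major: F♯ (I), G♯m (ii), A♯m (iii), B (IV), C♯ (V), D♯m (vi), E♯dim (vii°).
B♭ major shares 0: none.
G major shares 0: none.
G♯ minor (natural minor) shares 4: F♯, G♯m, B, D♯m.
The most common triads (4) are shared with G♯ minor.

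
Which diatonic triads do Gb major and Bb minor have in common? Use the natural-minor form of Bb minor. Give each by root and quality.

Triads in Gb major: Gb (I), Abm (ii), Bbm (iii), Cb (IV), Db (V), Ebm (vi), Fdim (vii°).
Triads in Bb minor (natural minor): Bbm (i), Cdim (ii°), Db (III), Ebm (iv), Fm (v), Gb (VI), Ab (VII).
Shared triads with their functions: Gb (I in Gb major, VI in Bb minor); Bbm (iii in Gb major, i in Bb minor); Db (V in Gb major, III in Bb minor); Ebm (vi in Gb major, iv in Bb minor).

Gb, Bbm, Db, Ebm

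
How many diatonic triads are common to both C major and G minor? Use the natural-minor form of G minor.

Diatonic triads of C major: C (I), Dm (ii), Em (iii), F (IV), G (V), Am (vi), Bdim (vii°).
Diatonic triads of G minor (natural minor): Gm (i), Adim (ii°), Bb (III), Cm (iv), Dm (v), Eb (VI), F (VII).
Matching root and quality in both lists: Dm, F.
That gives 2 common triads.

2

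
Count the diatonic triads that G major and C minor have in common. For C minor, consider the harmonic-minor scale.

1

Diatonic triads of G major: G (I), Am (ii), Bm (iii), C (IV), D (V), Em (vi), F#dim (vii°).
Diatonic triads of C minor (harmonic minor): Cm (i), Ddim (ii°), Ebaug (III+), Fm (iv), G (V), Ab (VI), Bdim (vii°).
Matching root and quality in both lists: G.
That gives 1 common triad.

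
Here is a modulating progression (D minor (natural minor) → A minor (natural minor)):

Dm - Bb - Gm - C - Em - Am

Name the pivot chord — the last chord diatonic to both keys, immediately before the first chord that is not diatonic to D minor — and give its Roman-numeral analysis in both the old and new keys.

Chords diatonic to D minor: Dm, Edim, F, Gm, Am, Bb, C.
Reading the progression, the first chord not in that set is Em, so the modulation leaves D minor there.
The chord immediately before Em is C, which is diatonic to both keys: VII in D minor and III in A minor.

C — VII in D minor, III in A minor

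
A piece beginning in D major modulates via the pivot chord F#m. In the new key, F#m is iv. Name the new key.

The numeral iv denotes a minor triad on scale degree 4. With F# on degree 4, the tonic of the new key is C#.
Degree 4 carries a minor triad in minor keys, so the destination is C# minor.
Check: the diatonic triads of C# minor (natural minor) are C#m (i), D#dim (ii°), E (III), F#m (iv), G#m (v), A (VI), B (VII) — F#m is indeed iv.

C# minor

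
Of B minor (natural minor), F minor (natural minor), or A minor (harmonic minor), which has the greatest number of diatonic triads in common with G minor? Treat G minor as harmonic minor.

F minor

Triads of G minor (harmonic minor): Gm (i), Adim (ii°), Bbaug (III+), Cm (iv), D (V), Eb (VI), F#dim (vii°).
B minor (natural minor) shares 1: D.
F minor (natural minor) shares 2: Cm, Eb.
A minor (harmonic minor) shares 0: none.
The most common triads (2) are shared with F minor.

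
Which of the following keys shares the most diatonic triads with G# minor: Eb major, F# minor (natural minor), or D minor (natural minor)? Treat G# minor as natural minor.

Triads of G# minor (natural minor): G# minor (i), A# diminished (ii°), B major (III), C# minor (iv), D# minor (v), E major (VI), F# major (VII).
Eb major shares 0: none.
F# minor (natural minor) shares 2: C#m, E.
D minor (natural minor) shares 0: none.
The most common triads (2) are shared with F# minor.

F# minor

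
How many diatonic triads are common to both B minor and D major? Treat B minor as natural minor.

Diatonic triads of B minor (natural minor): Bm (i), C#dim (ii°), D (III), Em (iv), F#m (v), G (VI), A (VII).
Diatonic triads of D major: D (I), Em (ii), F#m (iii), G (IV), A (V), Bm (vi), C#dim (vii°).
Matching root and quality in both lists: Bm, C#dim, D, Em, F#m, G, A.
That gives 7 common triads.

7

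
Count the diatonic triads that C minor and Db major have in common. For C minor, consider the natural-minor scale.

Diatonic triads of C minor (natural minor): C minor (i), D diminished (ii°), Eb major (III), F minor (iv), G minor (v), Ab major (VI), Bb major (VII).
Diatonic triads of Db major: Db major (I), Eb minor (ii), F minor (iii), Gb major (IV), Ab major (V), Bb minor (vi), C diminished (vii°).
Matching root and quality in both lists: F minor, Ab major.
That gives 2 common triads.

2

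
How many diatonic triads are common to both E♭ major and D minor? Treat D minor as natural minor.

2

Diatonic triads of E♭ major: E♭ major (I), F minor (ii), G minor (iii), A♭ major (IV), B♭ major (V), C minor (vi), D diminished (vii°).
Diatonic triads of D minor (natural minor): D minor (i), E diminished (ii°), F major (III), G minor (iv), A minor (v), B♭ major (VI), C major (VII).
Matching root and quality in both lists: G minor, B♭ major.
That gives 2 common triads.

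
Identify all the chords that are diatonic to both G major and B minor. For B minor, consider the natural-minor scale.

G, Bm, D, Em

Triads in G major: G (I), Am (ii), Bm (iii), C (IV), D (V), Em (vi), F#dim (vii°).
Triads in B minor (natural minor): Bm (i), C#dim (ii°), D (III), Em (iv), F#m (v), G (VI), A (VII).
Shared triads with their functions: G (I in G major, VI in B minor); Bm (iii in G major, i in B minor); D (V in G major, III in B minor); Em (vi in G major, iv in B minor).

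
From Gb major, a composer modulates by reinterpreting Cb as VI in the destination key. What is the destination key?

Eb minor

The numeral VI denotes a major triad on scale degree 6. With Cb on degree 6, the tonic of the new key is Eb.
Degree 6 carries a major triad in minor keys, so the destination is Eb minor.
Check: the diatonic triads of Eb minor (natural minor) are Ebm (i), Fdim (ii°), Gb (III), Abm (iv), Bbm (v), Cb (VI), Db (VII) — Cb is indeed VI.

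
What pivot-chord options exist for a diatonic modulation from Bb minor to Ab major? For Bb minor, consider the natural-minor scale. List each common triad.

Bbm, Db, Fm, Ab

Triads in Bb minor (natural minor): Bbm (i), Cdim (ii°), Db (III), Ebm (iv), Fm (v), Gb (VI), Ab (VII).
Triads in Ab major: Ab (I), Bbm (ii), Cm (iii), Db (IV), Eb (V), Fm (vi), Gdim (vii°).
Shared triads with their functions: Bbm (i in Bb minor, ii in Ab major); Db (III in Bb minor, IV in Ab major); Fm (v in Bb minor, vi in Ab major); Ab (VII in Bb minor, I in Ab major).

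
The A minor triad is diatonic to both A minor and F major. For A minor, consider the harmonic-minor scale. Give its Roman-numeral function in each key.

i in A minor; iii in F major

The scale of A minor (harmonic minor) is A B C D E F G#; A is degree 1, and the triad built there (A-C-E) is minor, so it is i.
The scale of F major is F G A Bb C D E; A is degree 3, and the triad built there (A-C-E) is minor, so it is iii.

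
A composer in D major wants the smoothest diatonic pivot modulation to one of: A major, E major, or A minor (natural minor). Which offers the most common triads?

A major

Triads of D major: D major (I), E minor (ii), F# minor (iii), G major (IV), A major (V), B minor (vi), C# diminished (vii°).
A major shares 4: D, F#m, A, Bm.
E major shares 2: F#m, A.
A minor (natural minor) shares 2: Em, G.
The most common triads (4) are shared with A major.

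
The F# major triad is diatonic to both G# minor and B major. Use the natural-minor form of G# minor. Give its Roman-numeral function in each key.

VII in G# minor; V in B major

The scale of G# minor (natural minor) is G# A# B C# D# E F#; F# is degree 7, and the triad built there (F#-A#-C#) is major, so it is VII.
The scale of B major is B C# D# E F# G# A#; F# is degree 5, and the triad built there (F#-A#-C#) is major, so it is V.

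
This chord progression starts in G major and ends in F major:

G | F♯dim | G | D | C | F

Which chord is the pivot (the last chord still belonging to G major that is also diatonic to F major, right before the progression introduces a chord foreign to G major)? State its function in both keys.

Chords diatonic to G major: G, Am, Bm, C, D, Em, F♯dim.
Reading the progression, the first chord not in that set is F, so the modulation leaves G major there.
The chord immediately before F is C, which is diatonic to both keys: IV in G major and V in F major.

C — IV in G major, V in F major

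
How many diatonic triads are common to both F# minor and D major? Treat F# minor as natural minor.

Diatonic triads of F# minor (natural minor): F#m (i), G#dim (ii°), A (III), Bm (iv), C#m (v), D (VI), E (VII).
Diatonic triads of D major: D (I), Em (ii), F#m (iii), G (IV), A (V), Bm (vi), C#dim (vii°).
Matching root and quality in both lists: F#m, A, Bm, D.
That gives 4 common triads.

4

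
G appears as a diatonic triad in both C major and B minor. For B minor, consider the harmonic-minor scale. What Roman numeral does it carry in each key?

V in C major; VI in B minor

The scale of C major is C D E F G A B; G is degree 5, and the triad built there (G-B-D) is major, so it is V.
The scale of B minor (harmonic minor) is B C# D E F# G A#; G is degree 6, and the triad built there (G-B-D) is major, so it is VI.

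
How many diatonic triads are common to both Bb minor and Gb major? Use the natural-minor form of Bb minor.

4

Diatonic triads of Bb minor (natural minor): Bb minor (i), C diminished (ii°), Db major (III), Eb minor (iv), F minor (v), Gb major (VI), Ab major (VII).
Diatonic triads of Gb major: Gb major (I), Ab minor (ii), Bb minor (iii), Cb major (IV), Db major (V), Eb minor (vi), F diminished (vii°).
Matching root and quality in both lists: Bb minor, Db major, Eb minor, Gb major.
That gives 4 common triads.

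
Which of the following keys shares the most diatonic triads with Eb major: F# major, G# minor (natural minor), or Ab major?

Ab major

Triads of Eb major: Eb major (I), F minor (ii), G minor (iii), Ab major (IV), Bb major (V), C minor (vi), D diminished (vii°).
F# major shares 0: none.
G# minor (natural minor) shares 0: none.
Ab major shares 4: Eb, Fm, Ab, Cm.
The most common triads (4) are shared with Ab major.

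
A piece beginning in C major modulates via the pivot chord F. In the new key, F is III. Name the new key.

The numeral III denotes a major triad on scale degree 3. With F on degree 3, the tonic of the new key is D.
Degree 3 carries a major triad in natural-minor keys, so the destination is D minor.
Check: the diatonic triads of D minor (natural minor) are Dm (i), Edim (ii°), F (III), Gm (iv), Am (v), Bb (VI), C (VII) — F is indeed III.

D minor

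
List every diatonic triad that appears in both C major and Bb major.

Dm, F

Triads in C major: C (I), Dm (ii), Em (iii), F (IV), G (V), Am (vi), Bdim (vii°).
Triads in Bb major: Bb (I), Cm (ii), Dm (iii), Eb (IV), F (V), Gm (vi), Adim (vii°).
Shared triads with their functions: Dm (ii in C major, iii in Bb major); F (IV in C major, V in Bb major).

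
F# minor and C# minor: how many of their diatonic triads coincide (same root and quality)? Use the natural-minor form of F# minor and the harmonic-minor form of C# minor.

3

Diatonic triads of F# minor (natural minor): F#m (i), G#dim (ii°), A (III), Bm (iv), C#m (v), D (VI), E (VII).
Diatonic triads of C# minor (harmonic minor): C#m (i), D#dim (ii°), Eaug (III+), F#m (iv), G# (V), A (VI), B#dim (vii°).
Matching root and quality in both lists: F#m, A, C#m.
That gives 3 common triads.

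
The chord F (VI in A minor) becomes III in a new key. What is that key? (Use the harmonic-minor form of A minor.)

The numeral III denotes a major triad on scale degree 3. With F on degree 3, the tonic of the new key is D.
Degree 3 carries a major triad in natural-minor keys, so the destination is D minor.
Check: the diatonic triads of D minor (natural minor) are Dm (i), Edim (ii°), F (III), Gm (iv), Am (v), Bb (VI), C (VII) — F is indeed III.

D minor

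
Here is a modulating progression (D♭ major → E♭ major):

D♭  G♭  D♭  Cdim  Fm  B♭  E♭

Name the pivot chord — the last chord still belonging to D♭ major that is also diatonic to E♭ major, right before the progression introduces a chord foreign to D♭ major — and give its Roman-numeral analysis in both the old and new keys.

Chords diatonic to D♭ major: D♭, E♭m, Fm, G♭, A♭, B♭m, Cdim.
Reading the progression, the first chord not in that set is B♭, so the modulation leaves D♭ major there.
The chord immediately before B♭ is Fm, which is diatonic to both keys: iii in D♭ major and ii in E♭ major.

Fm — iii in D♭ major, ii in E♭ major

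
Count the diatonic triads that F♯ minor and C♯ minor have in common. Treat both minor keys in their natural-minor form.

Diatonic triads of F♯ minor (natural minor): F♯m (i), G♯dim (ii°), A (III), Bm (iv), C♯m (v), D (VI), E (VII).
Diatonic triads of C♯ minor (natural minor): C♯m (i), D♯dim (ii°), E (III), F♯m (iv), G♯m (v), A (VI), B (VII).
Matching root and quality in both lists: F♯m, A, C♯m, E.
That gives 4 common triads.

4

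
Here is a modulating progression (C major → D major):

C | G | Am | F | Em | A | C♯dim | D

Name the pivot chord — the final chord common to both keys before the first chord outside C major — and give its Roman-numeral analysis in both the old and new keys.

Em — iii in C major, ii in D major

Chords diatonic to C major: C, Dm, Em, F, G, Am, Bdim.
Reading the progression, the first chord not in that set is A, so the modulation leaves C major there.
The chord immediately before A is Em, which is diatonic to both keys: iii in C major and ii in D major.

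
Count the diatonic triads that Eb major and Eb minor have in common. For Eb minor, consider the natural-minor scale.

Diatonic triads of Eb major: Eb (I), Fm (ii), Gm (iii), Ab (IV), Bb (V), Cm (vi), Ddim (vii°).
Diatonic triads of Eb minor (natural minor): Ebm (i), Fdim (ii°), Gb (III), Abm (iv), Bbm (v), Cb (VI), Db (VII).
No triad has the same root and quality in both keys.

0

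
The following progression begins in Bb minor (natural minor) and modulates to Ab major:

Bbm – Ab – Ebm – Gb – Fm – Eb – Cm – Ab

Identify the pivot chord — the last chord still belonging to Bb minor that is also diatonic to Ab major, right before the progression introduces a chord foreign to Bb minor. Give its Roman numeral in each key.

Fm — v in Bb minor, vi in Ab major

Chords diatonic to Bb minor: Bbm, Cdim, Db, Ebm, Fm, Gb, Ab.
Reading the progression, the first chord not in that set is Eb, so the modulation leaves Bb minor there.
The chord immediately before Eb is Fm, which is diatonic to both keys: v in Bb minor and vi in Ab major.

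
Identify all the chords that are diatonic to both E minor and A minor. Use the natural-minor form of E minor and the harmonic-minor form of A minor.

Am

Triads in E minor (natural minor): Em (i), F#dim (ii°), G (III), Am (iv), Bm (v), C (VI), D (VII).
Triads in A minor (harmonic minor): Am (i), Bdim (ii°), Caug (III+), Dm (iv), E (V), F (VI), G#dim (vii°).
Shared triads with their functions: Am (iv in E minor, i in A minor).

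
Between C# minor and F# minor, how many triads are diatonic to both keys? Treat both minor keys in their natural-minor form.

4

Diatonic triads of C# minor (natural minor): C# minor (i), D# diminished (ii°), E major (III), F# minor (iv), G# minor (v), A major (VI), B major (VII).
Diatonic triads of F# minor (natural minor): F# minor (i), G# diminished (ii°), A major (III), B minor (iv), C# minor (v), D major (VI), E major (VII).
Matching root and quality in both lists: C# minor, E major, F# minor, A major.
That gives 4 common triads.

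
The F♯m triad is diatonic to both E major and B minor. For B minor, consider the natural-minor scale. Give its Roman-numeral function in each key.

The scale of E major is E F♯ G♯ A B C♯ D♯; F♯ is degree 2, and the triad built there (F♯-A-C♯) is minor, so it is ii.
The scale of B minor (natural minor) is B C♯ D E F♯ G A; F♯ is degree 5, and the triad built there (F♯-A-C♯) is minor, so it is v.

ii in E major; v in B minor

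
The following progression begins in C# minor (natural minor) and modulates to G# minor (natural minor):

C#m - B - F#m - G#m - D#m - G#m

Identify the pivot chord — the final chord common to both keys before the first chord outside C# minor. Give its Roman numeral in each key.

G#m — v in C# minor, i in G# minor

Chords diatonic to C# minor: C#m, D#dim, E, F#m, G#m, A, B.
Reading the progression, the first chord not in that set is D#m, so the modulation leaves C# minor there.
The chord immediately before D#m is G#m, which is diatonic to both keys: v in C# minor and i in G# minor.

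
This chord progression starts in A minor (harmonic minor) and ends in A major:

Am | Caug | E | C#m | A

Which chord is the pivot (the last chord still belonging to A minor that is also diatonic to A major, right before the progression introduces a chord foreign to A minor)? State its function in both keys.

E — V in A minor, V in A major

Chords diatonic to A minor: Am, Bdim, Caug, Dm, E, F, G#dim.
Reading the progression, the first chord not in that set is C#m, so the modulation leaves A minor there.
The chord immediately before C#m is E, which is diatonic to both keys: V in A minor and V in A major.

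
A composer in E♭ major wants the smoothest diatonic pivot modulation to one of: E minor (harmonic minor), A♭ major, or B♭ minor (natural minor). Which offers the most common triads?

A♭ major

Triads of E♭ major: E♭ major (I), F minor (ii), G minor (iii), A♭ major (IV), B♭ major (V), C minor (vi), D diminished (vii°).
E minor (harmonic minor) shares 0: none.
A♭ major shares 4: E♭, Fm, A♭, Cm.
B♭ minor (natural minor) shares 2: Fm, A♭.
The most common triads (4) are shared with A♭ major.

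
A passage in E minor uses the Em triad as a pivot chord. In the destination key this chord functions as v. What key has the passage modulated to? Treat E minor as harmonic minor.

The numeral v denotes a minor triad on scale degree 5. With E on degree 5, the tonic of the new key is A.
Degree 5 carries a minor triad in natural-minor keys, so the destination is A minor.
Check: the diatonic triads of A minor (natural minor) are Am (i), Bdim (ii°), C (III), Dm (iv), Em (v), F (VI), G (VII) — Em is indeed v.

A minor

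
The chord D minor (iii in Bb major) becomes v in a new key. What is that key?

The numeral v denotes a minor triad on scale degree 5. With D on degree 5, the tonic of the new key is G.
Degree 5 carries a minor triad in natural-minor keys, so the destination is G minor.
Check: the diatonic triads of G minor (natural minor) are Gm (i), Adim (ii°), Bb (III), Cm (iv), Dm (v), Eb (VI), F (VII) — D minor is indeed v.

G minor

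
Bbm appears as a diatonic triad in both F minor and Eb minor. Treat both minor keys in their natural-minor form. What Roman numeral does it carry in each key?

The scale of F minor (natural minor) is F G Ab Bb C Db Eb; Bb is degree 4, and the triad built there (Bb-Db-F) is minor, so it is iv.
The scale of Eb minor (natural minor) is Eb F Gb Ab Bb Cb Db; Bb is degree 5, and the triad built there (Bb-Db-F) is minor, so it is v.

iv in F minor; v in Eb minor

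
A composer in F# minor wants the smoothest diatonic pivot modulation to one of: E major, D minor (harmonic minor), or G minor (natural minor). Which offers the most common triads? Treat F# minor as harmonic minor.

Triads of F# minor (harmonic minor): F# minor (i), G# diminished (ii°), A augmented (III+), B minor (iv), C# major (V), D major (VI), E# diminished (vii°).
E major shares 1: F#m.
D minor (harmonic minor) shares 0: none.
G minor (natural minor) shares 0: none.
The most common triads (1) are shared with E major.

E major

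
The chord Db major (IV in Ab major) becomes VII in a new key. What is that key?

Eb minor

The numeral VII denotes a major triad on scale degree 7. With Db on degree 7, the tonic of the new key is Eb.
Degree 7 carries a major triad in natural-minor keys, so the destination is Eb minor.
Check: the diatonic triads of Eb minor (natural minor) are Ebm (i), Fdim (ii°), Gb (III), Abm (iv), Bbm (v), Cb (VI), Db (VII) — Db major is indeed VII.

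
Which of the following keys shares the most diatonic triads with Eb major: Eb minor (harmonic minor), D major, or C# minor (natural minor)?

Triads of Eb major: Eb major (I), F minor (ii), G minor (iii), Ab major (IV), Bb major (V), C minor (vi), D diminished (vii°).
Eb minor (harmonic minor) shares 2: Bb, Ddim.
D major shares 0: none.
C# minor (natural minor) shares 0: none.
The most common triads (2) are shared with Eb minor.

Eb minor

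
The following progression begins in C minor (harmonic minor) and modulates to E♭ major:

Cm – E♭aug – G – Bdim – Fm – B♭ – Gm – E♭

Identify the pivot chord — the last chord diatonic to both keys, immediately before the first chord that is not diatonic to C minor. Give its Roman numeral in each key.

Chords diatonic to C minor: Cm, Ddim, E♭aug, Fm, G, A♭, Bdim.
Reading the progression, the first chord not in that set is B♭, so the modulation leaves C minor there.
The chord immediately before B♭ is Fm, which is diatonic to both keys: iv in C minor and ii in E♭ major.

Fm — iv in C minor, ii in E♭ major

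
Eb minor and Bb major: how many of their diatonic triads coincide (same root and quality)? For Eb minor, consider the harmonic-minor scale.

1

Diatonic triads of Eb minor (harmonic minor): Ebm (i), Fdim (ii°), Gbaug (III+), Abm (iv), Bb (V), Cb (VI), Ddim (vii°).
Diatonic triads of Bb major: Bb (I), Cm (ii), Dm (iii), Eb (IV), F (V), Gm (vi), Adim (vii°).
Matching root and quality in both lists: Bb.
That gives 1 common triad.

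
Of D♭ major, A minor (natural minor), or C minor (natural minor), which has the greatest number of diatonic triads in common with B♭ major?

C minor

Triads of B♭ major: B♭ major (I), C minor (ii), D minor (iii), E♭ major (IV), F major (V), G minor (vi), A diminished (vii°).
D♭ major shares 0: none.
A minor (natural minor) shares 2: Dm, F.
C minor (natural minor) shares 4: B♭, Cm, E♭, Gm.
The most common triads (4) are shared with C minor.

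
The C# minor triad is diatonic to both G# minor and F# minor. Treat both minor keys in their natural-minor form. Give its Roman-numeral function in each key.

iv in G# minor; v in F# minor

The scale of G# minor (natural minor) is G# A# B C# D# E F#; C# is degree 4, and the triad built there (C#-E-G#) is minor, so it is iv.
The scale of F# minor (natural minor) is F# G# A B C# D E; C# is degree 5, and the triad built there (C#-E-G#) is minor, so it is v.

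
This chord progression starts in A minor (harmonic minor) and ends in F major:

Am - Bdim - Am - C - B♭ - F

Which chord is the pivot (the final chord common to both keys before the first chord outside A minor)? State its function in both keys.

Chords diatonic to A minor: Am, Bdim, Caug, Dm, E, F, G♯dim.
Reading the progression, the first chord not in that set is C, so the modulation leaves A minor there.
The chord immediately before C is Am, which is diatonic to both keys: i in A minor and iii in F major.

Am — i in A minor, iii in F major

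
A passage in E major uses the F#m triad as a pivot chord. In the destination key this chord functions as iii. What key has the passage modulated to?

The numeral iii denotes a minor triad on scale degree 3. With F# on degree 3, the tonic of the new key is D.
Degree 3 carries a minor triad in major keys, so the destination is D major.
Check: the diatonic triads of D major are D (I), Em (ii), F#m (iii), G (IV), A (V), Bm (vi), C#dim (vii°) — F#m is indeed iii.

D major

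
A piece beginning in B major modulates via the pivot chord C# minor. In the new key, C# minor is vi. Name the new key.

The numeral vi denotes a minor triad on scale degree 6. With C# on degree 6, the tonic of the new key is E.
Degree 6 carries a minor triad in major keys, so the destination is E major.
Check: the diatonic triads of E major are E (I), F#m (ii), G#m (iii), A (IV), B (V), C#m (vi), D#dim (vii°) — C# minor is indeed vi.

E major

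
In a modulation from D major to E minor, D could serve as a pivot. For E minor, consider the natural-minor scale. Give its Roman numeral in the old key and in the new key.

I in D major; VII in E minor

The scale of D major is D E F# G A B C#; D is degree 1, and the triad built there (D-F#-A) is major, so it is I.
The scale of E minor (natural minor) is E F# G A B C D; D is degree 7, and the triad built there (D-F#-A) is major, so it is VII.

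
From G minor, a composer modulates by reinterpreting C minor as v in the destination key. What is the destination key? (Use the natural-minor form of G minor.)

The numeral v denotes a minor triad on scale degree 5. With C on degree 5, the tonic of the new key is F.
Degree 5 carries a minor triad in natural-minor keys, so the destination is F minor.
Check: the diatonic triads of F minor (natural minor) are Fm (i), Gdim (ii°), Ab (III), Bbm (iv), Cm (v), Db (VI), Eb (VII) — C minor is indeed v.

F minor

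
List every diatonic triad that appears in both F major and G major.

Triads in F major: F major (I), G minor (ii), A minor (iii), Bb major (IV), C major (V), D minor (vi), E diminished (vii°).
Triads in G major: G major (I), A minor (ii), B minor (iii), C major (IV), D major (V), E minor (vi), F# diminished (vii°).
Shared triads with their functions: A minor (iii in F major, ii in G major); C major (V in F major, IV in G major).

Am, C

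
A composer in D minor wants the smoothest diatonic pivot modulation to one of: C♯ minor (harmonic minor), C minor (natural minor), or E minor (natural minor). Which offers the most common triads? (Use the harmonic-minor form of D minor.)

Triads of D minor (harmonic minor): Dm (i), Edim (ii°), Faug (III+), Gm (iv), A (V), B♭ (VI), C♯dim (vii°).
C♯ minor (harmonic minor) shares 1: A.
C minor (natural minor) shares 2: Gm, B♭.
E minor (natural minor) shares 0: none.
The most common triads (2) are shared with C minor.

C minor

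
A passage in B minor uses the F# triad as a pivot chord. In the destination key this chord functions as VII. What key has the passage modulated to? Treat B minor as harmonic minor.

The numeral VII denotes a major triad on scale degree 7. With F# on degree 7, the tonic of the new key is G#.
Degree 7 carries a major triad in natural-minor keys, so the destination is G# minor.
Check: the diatonic triads of G# minor (natural minor) are G#m (i), A#dim (ii°), B (III), C#m (iv), D#m (v), E (VI), F# (VII) — F# is indeed VII.

G# minor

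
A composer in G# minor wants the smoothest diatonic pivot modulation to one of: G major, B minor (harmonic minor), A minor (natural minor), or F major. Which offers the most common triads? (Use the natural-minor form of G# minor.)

B minor

Triads of G# minor (natural minor): G#m (i), A#dim (ii°), B (III), C#m (iv), D#m (v), E (VI), F# (VII).
G major shares 0: none.
B minor (harmonic minor) shares 2: A#dim, F#.
A minor (natural minor) shares 0: none.
F major shares 0: none.
The most common triads (2) are shared with B minor.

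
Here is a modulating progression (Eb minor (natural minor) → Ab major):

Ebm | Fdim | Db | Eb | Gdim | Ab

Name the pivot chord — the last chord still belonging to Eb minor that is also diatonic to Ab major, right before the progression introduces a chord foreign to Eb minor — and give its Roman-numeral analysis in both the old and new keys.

Chords diatonic to Eb minor: Ebm, Fdim, Gb, Abm, Bbm, Cb, Db.
Reading the progression, the first chord not in that set is Eb, so the modulation leaves Eb minor there.
The chord immediately before Eb is Db, which is diatonic to both keys: VII in Eb minor and IV in Ab major.

Db — VII in Eb minor, IV in Ab major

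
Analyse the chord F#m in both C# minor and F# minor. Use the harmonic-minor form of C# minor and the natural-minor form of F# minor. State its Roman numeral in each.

iv in C# minor; i in F# minor

The scale of C# minor (harmonic minor) is C# D# E F# G# A B#; F# is degree 4, and the triad built there (F#-A-C#) is minor, so it is iv.
The scale of F# minor (natural minor) is F# G# A B C# D E; F# is degree 1, and the triad built there (F#-A-C#) is minor, so it is i.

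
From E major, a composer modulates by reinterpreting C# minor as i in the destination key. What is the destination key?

The numeral i denotes a minor triad on scale degree 1. With C# on degree 1, the tonic of the new key is C#.
Degree 1 carries a minor triad in minor keys, so the destination is C# minor.
Check: the diatonic triads of C# minor (natural minor) are C#m (i), D#dim (ii°), E (III), F#m (iv), G#m (v), A (VI), B (VII) — C# minor is indeed i.

C# minor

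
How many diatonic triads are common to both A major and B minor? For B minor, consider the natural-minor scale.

4

Diatonic triads of A major: A (I), Bm (ii), C#m (iii), D (IV), E (V), F#m (vi), G#dim (vii°).
Diatonic triads of B minor (natural minor): Bm (i), C#dim (ii°), D (III), Em (iv), F#m (v), G (VI), A (VII).
Matching root and quality in both lists: A, Bm, D, F#m.
That gives 4 common triads.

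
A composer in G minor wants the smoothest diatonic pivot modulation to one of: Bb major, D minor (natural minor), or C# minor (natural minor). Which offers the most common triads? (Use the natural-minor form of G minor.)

Bb major

Triads of G minor (natural minor): G minor (i), A diminished (ii°), Bb major (III), C minor (iv), D minor (v), Eb major (VI), F major (VII).
Bb major shares 7: Gm, Adim, Bb, Cm, Dm, Eb, F.
D minor (natural minor) shares 4: Gm, Bb, Dm, F.
C# minor (natural minor) shares 0: none.
The most common triads (7) are shared with Bb major.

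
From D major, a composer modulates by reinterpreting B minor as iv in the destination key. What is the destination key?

F# minor

The numeral iv denotes a minor triad on scale degree 4. With B on degree 4, the tonic of the new key is F#.
Degree 4 carries a minor triad in minor keys, so the destination is F# minor.
Check: the diatonic triads of F# minor (natural minor) are F#m (i), G#dim (ii°), A (III), Bm (iv), C#m (v), D (VI), E (VII) — B minor is indeed iv.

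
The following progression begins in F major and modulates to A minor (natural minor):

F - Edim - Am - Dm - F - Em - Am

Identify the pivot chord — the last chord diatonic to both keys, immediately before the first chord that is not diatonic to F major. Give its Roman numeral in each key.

Chords diatonic to F major: F, Gm, Am, Bb, C, Dm, Edim.
Reading the progression, the first chord not in that set is Em, so the modulation leaves F major there.
The chord immediately before Em is F, which is diatonic to both keys: I in F major and VI in A minor.

F — I in F major, VI in A minor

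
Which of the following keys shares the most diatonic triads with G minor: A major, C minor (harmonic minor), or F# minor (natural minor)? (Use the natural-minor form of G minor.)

Triads of G minor (natural minor): Gm (i), Adim (ii°), Bb (III), Cm (iv), Dm (v), Eb (VI), F (VII).
A major shares 0: none.
C minor (harmonic minor) shares 1: Cm.
F# minor (natural minor) shares 0: none.
The most common triads (1) are shared with C minor.

C minor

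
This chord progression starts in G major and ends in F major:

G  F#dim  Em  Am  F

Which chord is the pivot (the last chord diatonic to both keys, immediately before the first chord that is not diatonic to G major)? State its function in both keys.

Am — ii in G major, iii in F major

Chords diatonic to G major: G, Am, Bm, C, D, Em, F#dim.
Reading the progression, the first chord not in that set is F, so the modulation leaves G major there.
The chord immediately before F is Am, which is diatonic to both keys: ii in G major and iii in F major.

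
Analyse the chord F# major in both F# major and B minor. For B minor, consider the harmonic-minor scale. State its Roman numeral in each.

I in F# major; V in B minor

The scale of F# major is F# G# A# B C# D# E#; F# is degree 1, and the triad built there (F#-A#-C#) is major, so it is I.
The scale of B minor (harmonic minor) is B C# D E F# G A#; F# is degree 5, and the triad built there (F#-A#-C#) is major, so it is V.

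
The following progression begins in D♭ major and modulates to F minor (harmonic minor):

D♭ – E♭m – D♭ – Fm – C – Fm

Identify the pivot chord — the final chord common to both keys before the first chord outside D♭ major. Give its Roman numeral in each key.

Chords diatonic to D♭ major: D♭, E♭m, Fm, G♭, A♭, B♭m, Cdim.
Reading the progression, the first chord not in that set is C, so the modulation leaves D♭ major there.
The chord immediately before C is Fm, which is diatonic to both keys: iii in D♭ major and i in F minor.

Fm — iii in D♭ major, i in F minor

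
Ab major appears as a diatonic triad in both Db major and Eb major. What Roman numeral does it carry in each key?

V in Db major; IV in Eb major

The scale of Db major is Db Eb F Gb Ab Bb C; Ab is degree 5, and the triad built there (Ab-C-Eb) is major, so it is V.
The scale of Eb major is Eb F G Ab Bb C D; Ab is degree 4, and the triad built there (Ab-C-Eb) is major, so it is IV.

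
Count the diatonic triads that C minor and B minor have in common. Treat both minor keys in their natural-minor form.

Diatonic triads of C minor (natural minor): Cm (i), Ddim (ii°), Eb (III), Fm (iv), Gm (v), Ab (VI), Bb (VII).
Diatonic triads of B minor (natural minor): Bm (i), C#dim (ii°), D (III), Em (iv), F#m (v), G (VI), A (VII).
No triad has the same root and quality in both keys.

0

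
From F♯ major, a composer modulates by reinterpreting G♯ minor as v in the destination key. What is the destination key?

The numeral v denotes a minor triad on scale degree 5. With G♯ on degree 5, the tonic of the new key is C♯.
Degree 5 carries a minor triad in natural-minor keys, so the destination is C♯ minor.
Check: the diatonic triads of C♯ minor (natural minor) are C♯m (i), D♯dim (ii°), E (III), F♯m (iv), G♯m (v), A (VI), B (VII) — G♯ minor is indeed v.

C♯ minor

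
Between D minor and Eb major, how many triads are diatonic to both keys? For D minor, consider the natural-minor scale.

Diatonic triads of D minor (natural minor): Dm (i), Edim (ii°), F (III), Gm (iv), Am (v), Bb (VI), C (VII).
Diatonic triads of Eb major: Eb (I), Fm (ii), Gm (iii), Ab (IV), Bb (V), Cm (vi), Ddim (vii°).
Matching root and quality in both lists: Gm, Bb.
That gives 2 common triads.

2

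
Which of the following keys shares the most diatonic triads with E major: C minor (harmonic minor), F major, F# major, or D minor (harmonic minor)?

F# major

Triads of E major: E major (I), F# minor (ii), G# minor (iii), A major (IV), B major (V), C# minor (vi), D# diminished (vii°).
C minor (harmonic minor) shares 0: none.
F major shares 0: none.
F# major shares 2: G#m, B.
D minor (harmonic minor) shares 1: A.
The most common triads (2) are shared with F# major.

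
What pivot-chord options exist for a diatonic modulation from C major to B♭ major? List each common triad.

Dm, F

Triads in C major: C major (I), D minor (ii), E minor (iii), F major (IV), G major (V), A minor (vi), B diminished (vii°).
Triads in B♭ major: B♭ major (I), C minor (ii), D minor (iii), E♭ major (IV), F major (V), G minor (vi), A diminished (vii°).
Shared triads with their functions: D minor (ii in C major, iii in B♭ major); F major (IV in C major, V in B♭ major).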